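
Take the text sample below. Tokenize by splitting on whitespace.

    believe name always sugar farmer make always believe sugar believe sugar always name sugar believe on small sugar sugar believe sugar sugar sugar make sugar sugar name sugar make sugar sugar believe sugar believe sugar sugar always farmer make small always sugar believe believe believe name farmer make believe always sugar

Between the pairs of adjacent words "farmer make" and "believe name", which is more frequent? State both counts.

"farmer make": 3 occurrences
"believe name": 2 occurrences

"farmer make" (3 vs 2)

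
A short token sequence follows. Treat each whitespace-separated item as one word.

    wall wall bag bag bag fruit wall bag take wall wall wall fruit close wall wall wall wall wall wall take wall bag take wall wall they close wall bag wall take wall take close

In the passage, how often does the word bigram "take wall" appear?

4

Scanning the 34 overlapping bigram windows for "take wall":
  position 9–10: take wall
  position 21–22: take wall
  position 24–25: take wall
  position 32–33: take wall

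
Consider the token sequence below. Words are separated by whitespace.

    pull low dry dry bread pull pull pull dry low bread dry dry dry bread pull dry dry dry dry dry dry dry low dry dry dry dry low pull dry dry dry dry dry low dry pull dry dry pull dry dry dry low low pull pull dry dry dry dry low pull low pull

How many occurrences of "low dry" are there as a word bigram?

3

Scanning the 55 overlapping bigram windows for "low dry":
  position 2–3: low dry
  position 24–25: low dry
  position 36–37: low dry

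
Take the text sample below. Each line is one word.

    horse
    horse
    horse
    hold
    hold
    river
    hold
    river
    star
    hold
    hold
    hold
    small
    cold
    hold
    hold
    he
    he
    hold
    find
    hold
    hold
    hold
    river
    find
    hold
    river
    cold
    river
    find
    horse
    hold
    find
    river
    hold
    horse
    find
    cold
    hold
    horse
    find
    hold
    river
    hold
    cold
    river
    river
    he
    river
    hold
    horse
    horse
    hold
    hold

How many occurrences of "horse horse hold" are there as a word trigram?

2

Scanning the 52 overlapping trigram windows for "horse horse hold":
  position 2–4: horse horse hold
  position 51–53: horse horse hold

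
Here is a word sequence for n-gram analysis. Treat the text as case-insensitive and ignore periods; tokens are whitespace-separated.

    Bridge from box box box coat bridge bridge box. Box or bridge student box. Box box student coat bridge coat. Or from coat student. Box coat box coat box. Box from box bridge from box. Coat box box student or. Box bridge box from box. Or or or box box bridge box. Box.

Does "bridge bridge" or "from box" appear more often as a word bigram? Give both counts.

"bridge bridge": 1 occurrence
"from box": 4 occurrences

"from box" (4 vs 1)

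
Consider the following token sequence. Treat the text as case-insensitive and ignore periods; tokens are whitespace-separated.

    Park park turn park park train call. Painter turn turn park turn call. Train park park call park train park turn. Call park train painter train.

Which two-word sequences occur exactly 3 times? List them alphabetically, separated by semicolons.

park park; park train; park turn

Bigram counts meeting the condition (exactly 3 times):
  park park: 3
  park train: 3
  park turn: 3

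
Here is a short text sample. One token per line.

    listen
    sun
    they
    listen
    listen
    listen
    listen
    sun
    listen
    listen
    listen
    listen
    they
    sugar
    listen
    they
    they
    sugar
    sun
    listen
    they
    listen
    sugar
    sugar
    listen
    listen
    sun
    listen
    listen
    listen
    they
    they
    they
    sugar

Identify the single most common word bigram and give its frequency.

"listen listen", 9 times

Bigram frequencies (highest first):
  listen listen: 9
  listen they: 4
  listen sun: 3
  sun listen: 3
  they sugar: 3
  they they: 3
  … (6 more, each ≤ 2)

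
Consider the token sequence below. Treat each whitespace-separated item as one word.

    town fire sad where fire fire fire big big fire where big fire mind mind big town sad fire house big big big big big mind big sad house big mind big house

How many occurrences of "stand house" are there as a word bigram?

0

Scanning the 32 overlapping bigram windows for "stand house":
  (none found)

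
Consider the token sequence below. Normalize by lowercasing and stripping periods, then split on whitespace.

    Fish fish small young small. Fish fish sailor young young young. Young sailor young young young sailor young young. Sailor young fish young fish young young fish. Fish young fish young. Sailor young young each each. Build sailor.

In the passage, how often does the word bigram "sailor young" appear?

Scanning the 37 overlapping bigram windows for "sailor young":
  position 8–9: sailor young
  position 13–14: sailor young
  position 17–18: sailor young
  position 20–21: sailor young
  position 32–33: sailor young

5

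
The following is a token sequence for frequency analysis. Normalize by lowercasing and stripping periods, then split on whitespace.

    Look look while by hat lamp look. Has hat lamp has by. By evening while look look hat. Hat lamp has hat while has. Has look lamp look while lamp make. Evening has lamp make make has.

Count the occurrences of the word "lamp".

Scanning the 37 tokens for "lamp":
  position 6: lamp
  position 10: lamp
  position 20: lamp
  position 27: lamp
  position 30: lamp
  position 34: lamp

6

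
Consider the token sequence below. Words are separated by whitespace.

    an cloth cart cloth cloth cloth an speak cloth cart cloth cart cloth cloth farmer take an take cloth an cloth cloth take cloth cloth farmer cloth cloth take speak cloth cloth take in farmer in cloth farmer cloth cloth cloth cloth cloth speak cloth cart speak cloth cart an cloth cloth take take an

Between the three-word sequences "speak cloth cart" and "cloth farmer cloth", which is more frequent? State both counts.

"speak cloth cart" (3 vs 2)

"speak cloth cart": 3 occurrences
"cloth farmer cloth": 2 occurrences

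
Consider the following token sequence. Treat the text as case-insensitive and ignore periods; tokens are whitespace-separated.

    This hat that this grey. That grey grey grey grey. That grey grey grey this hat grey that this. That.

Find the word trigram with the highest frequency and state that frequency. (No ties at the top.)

Trigram frequencies (highest first):
  grey grey grey: 3
  grey that grey: 2
  that grey grey: 2
  this hat that: 1
  hat that this: 1
  that this grey: 1
  … (8 more, each ≤ 1)

"grey grey grey", 3 times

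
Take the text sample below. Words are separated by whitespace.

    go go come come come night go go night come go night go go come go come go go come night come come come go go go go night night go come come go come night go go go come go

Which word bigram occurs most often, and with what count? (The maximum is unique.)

Bigram frequencies (highest first):
  go go: 9
  go come: 7
  come go: 6
  come come: 5
  night go: 4
  come night: 3
  … (3 more, each ≤ 3)

"go go", 9 times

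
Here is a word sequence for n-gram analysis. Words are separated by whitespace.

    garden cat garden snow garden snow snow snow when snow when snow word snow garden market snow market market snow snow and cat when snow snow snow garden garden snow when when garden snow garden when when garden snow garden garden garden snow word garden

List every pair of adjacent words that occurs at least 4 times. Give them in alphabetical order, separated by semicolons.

Bigram counts meeting the condition (at least 4 times):
  garden snow: 6
  snow garden: 5
  snow snow: 5

garden snow; snow garden; snow snow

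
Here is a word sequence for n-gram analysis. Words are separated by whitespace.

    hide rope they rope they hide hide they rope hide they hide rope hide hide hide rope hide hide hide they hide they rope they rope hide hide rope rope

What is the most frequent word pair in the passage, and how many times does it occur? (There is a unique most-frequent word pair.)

"hide hide", 6 times

Bigram frequencies (highest first):
  hide hide: 6
  hide rope: 4
  they rope: 4
  hide they: 4
  rope hide: 4
  rope they: 3
  … (2 more, each ≤ 3)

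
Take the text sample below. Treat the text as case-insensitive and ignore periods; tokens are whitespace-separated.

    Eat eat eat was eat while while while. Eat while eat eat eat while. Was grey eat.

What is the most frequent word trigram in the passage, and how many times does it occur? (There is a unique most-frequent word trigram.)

Trigram frequencies (highest first):
  eat eat eat: 2
  eat eat was: 1
  eat was eat: 1
  was eat while: 1
  eat while while: 1
  while while while: 1
  … (8 more, each ≤ 1)

"eat eat eat", 2 times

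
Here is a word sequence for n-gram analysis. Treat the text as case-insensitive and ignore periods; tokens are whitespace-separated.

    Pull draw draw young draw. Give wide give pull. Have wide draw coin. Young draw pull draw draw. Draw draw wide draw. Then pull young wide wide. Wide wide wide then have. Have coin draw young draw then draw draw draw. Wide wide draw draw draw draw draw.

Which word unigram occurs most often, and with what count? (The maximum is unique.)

"draw", 20 times

Unigram frequencies (highest first):
  draw: 20
  wide: 10
  pull: 4
  young: 4
  have: 3
  then: 3
  … (2 more, each ≤ 2)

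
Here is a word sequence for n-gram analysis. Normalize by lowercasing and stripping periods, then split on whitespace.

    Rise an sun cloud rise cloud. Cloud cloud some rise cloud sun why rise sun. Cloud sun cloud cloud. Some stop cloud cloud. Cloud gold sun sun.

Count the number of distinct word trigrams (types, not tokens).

23

27 tokens → 25 trigram windows in total.
Repeated trigrams (each contributes count−1 duplicates):
  cloud cloud cloud: 2
  cloud cloud some: 2
2 duplicate windows → 25 − 2 = 23 distinct.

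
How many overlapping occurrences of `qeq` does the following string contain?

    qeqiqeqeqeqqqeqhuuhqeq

Sliding a length-3 window over the 22 characters (20 positions):
  position 1–3: qeq
  position 5–7: qeq
  position 7–9: qeq
  position 9–11: qeq
  position 13–15: qeq
  position 20–22: qeq

6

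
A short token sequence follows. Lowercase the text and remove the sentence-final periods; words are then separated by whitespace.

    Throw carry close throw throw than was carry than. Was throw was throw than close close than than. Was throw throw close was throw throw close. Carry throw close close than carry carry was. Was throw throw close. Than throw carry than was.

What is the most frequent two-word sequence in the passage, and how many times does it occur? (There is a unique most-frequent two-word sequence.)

Bigram frequencies (highest first):
  was throw: 5
  throw throw: 4
  than was: 4
  throw close: 4
  close than: 3
  throw carry: 2
  … (17 more, each ≤ 2)

"was throw", 5 times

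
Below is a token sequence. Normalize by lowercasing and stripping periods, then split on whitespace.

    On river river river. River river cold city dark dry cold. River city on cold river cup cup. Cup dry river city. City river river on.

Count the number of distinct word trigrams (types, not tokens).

26 tokens → 24 trigram windows in total.
Repeated trigrams (each contributes count−1 duplicates):
  river river river: 3
2 duplicate windows → 24 − 2 = 22 distinct.

22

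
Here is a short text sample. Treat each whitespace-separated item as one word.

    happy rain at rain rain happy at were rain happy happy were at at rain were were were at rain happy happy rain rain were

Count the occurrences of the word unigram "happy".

6

Scanning the 25 tokens for "happy":
  position 1: happy
  position 6: happy
  position 10: happy
  position 11: happy
  position 21: happy
  position 22: happy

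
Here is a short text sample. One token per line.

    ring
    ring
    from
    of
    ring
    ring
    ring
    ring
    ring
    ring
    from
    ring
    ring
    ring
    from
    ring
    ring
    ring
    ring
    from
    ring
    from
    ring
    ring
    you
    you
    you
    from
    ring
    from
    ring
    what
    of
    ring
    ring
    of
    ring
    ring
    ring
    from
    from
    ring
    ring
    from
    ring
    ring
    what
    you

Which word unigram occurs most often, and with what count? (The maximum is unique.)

Unigram frequencies (highest first):
  ring: 29
  from: 10
  you: 4
  of: 3
  what: 2

"ring", 29 times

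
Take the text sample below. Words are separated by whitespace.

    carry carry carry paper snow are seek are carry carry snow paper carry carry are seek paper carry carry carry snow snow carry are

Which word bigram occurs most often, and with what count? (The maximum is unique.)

"carry carry", 6 times

Bigram frequencies (highest first):
  carry carry: 6
  are seek: 2
  carry snow: 2
  paper carry: 2
  carry are: 2
  carry paper: 1
  … (8 more, each ≤ 1)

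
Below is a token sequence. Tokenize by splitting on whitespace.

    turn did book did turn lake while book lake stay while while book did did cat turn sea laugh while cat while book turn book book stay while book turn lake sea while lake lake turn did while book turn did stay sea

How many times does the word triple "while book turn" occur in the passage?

3

Scanning the 41 overlapping trigram windows for "while book turn":
  position 22–24: while book turn
  position 28–30: while book turn
  position 38–40: while book turn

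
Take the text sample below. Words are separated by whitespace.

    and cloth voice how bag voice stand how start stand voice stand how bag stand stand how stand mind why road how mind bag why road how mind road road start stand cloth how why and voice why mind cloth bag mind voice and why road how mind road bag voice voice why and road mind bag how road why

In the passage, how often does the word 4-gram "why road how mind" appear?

3

Scanning the 57 overlapping 4-gram windows for "why road how mind":
  position 20–23: why road how mind
  position 25–28: why road how mind
  position 45–48: why road how mind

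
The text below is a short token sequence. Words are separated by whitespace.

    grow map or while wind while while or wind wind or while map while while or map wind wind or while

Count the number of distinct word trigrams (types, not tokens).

16

21 tokens → 19 trigram windows in total.
Repeated trigrams (each contributes count−1 duplicates):
  while while or: 2
  wind or while: 2
  wind wind or: 2
3 duplicate windows → 19 − 3 = 16 distinct.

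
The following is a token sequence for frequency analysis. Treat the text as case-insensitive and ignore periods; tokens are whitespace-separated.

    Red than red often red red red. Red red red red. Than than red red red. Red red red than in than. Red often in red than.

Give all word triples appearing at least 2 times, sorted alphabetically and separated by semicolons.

Trigram counts meeting the condition (at least 2 times):
  red red red: 9
  red red than: 2
  than red often: 2

red red red; red red than; than red often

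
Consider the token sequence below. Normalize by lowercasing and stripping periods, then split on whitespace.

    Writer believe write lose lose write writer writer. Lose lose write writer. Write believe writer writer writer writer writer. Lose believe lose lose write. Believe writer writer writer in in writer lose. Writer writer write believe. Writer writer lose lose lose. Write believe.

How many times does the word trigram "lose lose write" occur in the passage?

Scanning the 41 overlapping trigram windows for "lose lose write":
  position 4–6: lose lose write
  position 9–11: lose lose write
  position 22–24: lose lose write
  position 40–42: lose lose write

4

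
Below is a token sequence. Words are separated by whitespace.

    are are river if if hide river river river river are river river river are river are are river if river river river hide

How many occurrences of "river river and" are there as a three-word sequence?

0

Scanning the 22 overlapping trigram windows for "river river and":
  (none found)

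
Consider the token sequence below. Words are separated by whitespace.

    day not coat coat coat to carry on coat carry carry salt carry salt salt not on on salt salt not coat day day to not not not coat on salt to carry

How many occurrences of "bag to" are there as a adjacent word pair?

0

Scanning the 32 overlapping bigram windows for "bag to":
  (none found)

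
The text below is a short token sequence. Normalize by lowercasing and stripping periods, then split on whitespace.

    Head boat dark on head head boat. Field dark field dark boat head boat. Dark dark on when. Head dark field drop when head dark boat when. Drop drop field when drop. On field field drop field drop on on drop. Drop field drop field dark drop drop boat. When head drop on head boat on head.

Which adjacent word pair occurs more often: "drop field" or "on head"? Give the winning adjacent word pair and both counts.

"drop field" (4 vs 3)

"drop field": 4 occurrences
"on head": 3 occurrences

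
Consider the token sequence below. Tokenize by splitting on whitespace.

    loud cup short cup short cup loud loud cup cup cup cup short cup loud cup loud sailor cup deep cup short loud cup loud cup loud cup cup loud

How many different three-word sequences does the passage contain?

19

30 tokens → 28 trigram windows in total.
Repeated trigrams (each contributes count−1 duplicates):
  cup loud cup: 3
  cup short cup: 3
  loud cup loud: 3
  cup cup cup: 2
  loud cup cup: 2
  short cup loud: 2
9 duplicate windows → 28 − 9 = 19 distinct.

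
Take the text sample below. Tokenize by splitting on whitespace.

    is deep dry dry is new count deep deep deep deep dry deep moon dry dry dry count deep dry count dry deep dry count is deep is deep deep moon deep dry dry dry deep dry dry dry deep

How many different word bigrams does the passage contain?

16

40 tokens → 39 bigram windows in total.
Repeated bigrams (each contributes count−1 duplicates):
  dry dry: 7
  deep dry: 6
  deep deep: 4
  dry deep: 4
  dry count: 3
  is deep: 3
  count deep: 2
  deep moon: 2
23 duplicate windows → 39 − 23 = 16 distinct.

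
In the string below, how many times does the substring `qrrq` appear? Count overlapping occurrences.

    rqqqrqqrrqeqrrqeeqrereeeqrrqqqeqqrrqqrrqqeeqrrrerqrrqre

6

Sliding a length-4 window over the 55 characters (52 positions):
  position 7–10: qrrq
  position 12–15: qrrq
  position 25–28: qrrq
  position 33–36: qrrq
  position 37–40: qrrq
  position 50–53: qrrq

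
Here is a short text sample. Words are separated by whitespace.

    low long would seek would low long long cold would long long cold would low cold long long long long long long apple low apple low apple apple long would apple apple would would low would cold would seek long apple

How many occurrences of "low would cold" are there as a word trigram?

Scanning the 39 overlapping trigram windows for "low would cold":
  position 35–37: low would cold

1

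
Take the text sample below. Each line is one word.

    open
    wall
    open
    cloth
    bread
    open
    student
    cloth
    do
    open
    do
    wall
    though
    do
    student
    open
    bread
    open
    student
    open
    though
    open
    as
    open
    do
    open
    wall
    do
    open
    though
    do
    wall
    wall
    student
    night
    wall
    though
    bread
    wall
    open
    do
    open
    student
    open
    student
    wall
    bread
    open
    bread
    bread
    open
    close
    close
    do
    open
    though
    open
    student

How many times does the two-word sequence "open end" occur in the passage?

0

Scanning the 57 overlapping bigram windows for "open end":
  (none found)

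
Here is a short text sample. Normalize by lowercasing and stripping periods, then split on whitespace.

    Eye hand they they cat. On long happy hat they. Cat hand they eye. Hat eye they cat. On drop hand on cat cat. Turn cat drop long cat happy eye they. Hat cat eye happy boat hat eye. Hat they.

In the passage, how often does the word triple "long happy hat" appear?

1

Scanning the 39 overlapping trigram windows for "long happy hat":
  position 7–9: long happy hat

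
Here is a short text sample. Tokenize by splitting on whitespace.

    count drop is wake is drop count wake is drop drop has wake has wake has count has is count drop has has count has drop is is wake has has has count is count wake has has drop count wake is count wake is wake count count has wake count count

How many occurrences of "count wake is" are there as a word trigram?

Scanning the 50 overlapping trigram windows for "count wake is":
  position 7–9: count wake is
  position 40–42: count wake is
  position 43–45: count wake is

3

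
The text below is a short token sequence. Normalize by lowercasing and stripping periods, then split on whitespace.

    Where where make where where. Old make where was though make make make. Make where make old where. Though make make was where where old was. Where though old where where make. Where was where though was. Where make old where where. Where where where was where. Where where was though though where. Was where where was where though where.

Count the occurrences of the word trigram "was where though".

3

Scanning the 58 overlapping trigram windows for "was where though":
  position 26–28: was where though
  position 34–36: was where though
  position 57–59: was where though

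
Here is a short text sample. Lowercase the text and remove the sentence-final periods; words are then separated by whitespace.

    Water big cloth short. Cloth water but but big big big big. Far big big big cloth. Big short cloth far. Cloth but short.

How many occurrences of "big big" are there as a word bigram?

Scanning the 23 overlapping bigram windows for "big big":
  position 9–10: big big
  position 10–11: big big
  position 11–12: big big
  position 14–15: big big
  position 15–16: big big

5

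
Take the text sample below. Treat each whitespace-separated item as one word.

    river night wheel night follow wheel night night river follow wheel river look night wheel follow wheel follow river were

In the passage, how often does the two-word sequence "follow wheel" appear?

Scanning the 19 overlapping bigram windows for "follow wheel":
  position 5–6: follow wheel
  position 10–11: follow wheel
  position 16–17: follow wheel

3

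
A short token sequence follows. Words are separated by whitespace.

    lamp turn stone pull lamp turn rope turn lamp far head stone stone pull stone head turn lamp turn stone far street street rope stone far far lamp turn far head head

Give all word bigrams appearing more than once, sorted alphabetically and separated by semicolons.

Bigram counts meeting the condition (more than once):
  far head: 2
  lamp turn: 4
  stone far: 2
  stone pull: 2
  turn lamp: 2
  turn stone: 2

far head; lamp turn; stone far; stone pull; turn lamp; turn stone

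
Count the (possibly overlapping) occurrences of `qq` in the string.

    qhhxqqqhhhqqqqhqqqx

Sliding a length-2 window over the 19 characters (18 positions):
  position 5–6: qq
  position 6–7: qq
  position 11–12: qq
  position 12–13: qq
  position 13–14: qq
  position 16–17: qq
  position 17–18: qq

7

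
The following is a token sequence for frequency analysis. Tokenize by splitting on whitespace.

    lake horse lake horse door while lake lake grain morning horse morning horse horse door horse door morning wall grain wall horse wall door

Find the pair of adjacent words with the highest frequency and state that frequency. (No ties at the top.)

Bigram frequencies (highest first):
  horse door: 3
  lake horse: 2
  morning horse: 2
  horse lake: 1
  door while: 1
  while lake: 1
  … (13 more, each ≤ 1)

"horse door", 3 times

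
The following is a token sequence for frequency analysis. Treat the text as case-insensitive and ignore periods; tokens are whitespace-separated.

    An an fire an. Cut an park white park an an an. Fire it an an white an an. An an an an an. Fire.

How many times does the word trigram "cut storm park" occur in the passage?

0

Scanning the 23 overlapping trigram windows for "cut storm park":
  (none found)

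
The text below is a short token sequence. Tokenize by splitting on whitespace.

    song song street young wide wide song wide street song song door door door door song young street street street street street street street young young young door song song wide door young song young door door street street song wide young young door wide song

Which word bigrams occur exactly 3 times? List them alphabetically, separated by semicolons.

Bigram counts meeting the condition (exactly 3 times):
  song song: 3
  song wide: 3
  young door: 3
  young young: 3

song song; song wide; young door; young young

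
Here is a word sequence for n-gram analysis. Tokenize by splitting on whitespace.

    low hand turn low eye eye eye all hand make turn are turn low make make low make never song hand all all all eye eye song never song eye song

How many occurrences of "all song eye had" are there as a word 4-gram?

Scanning the 28 overlapping 4-gram windows for "all song eye had":
  (none found)

0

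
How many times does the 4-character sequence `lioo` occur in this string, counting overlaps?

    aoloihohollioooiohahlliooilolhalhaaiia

2

Sliding a length-4 window over the 38 characters (35 positions):
  position 11–14: lioo
  position 22–25: lioo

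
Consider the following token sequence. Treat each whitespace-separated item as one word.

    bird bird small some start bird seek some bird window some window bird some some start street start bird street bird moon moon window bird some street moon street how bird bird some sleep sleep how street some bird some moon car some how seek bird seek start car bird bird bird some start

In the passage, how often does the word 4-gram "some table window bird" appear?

0

Scanning the 51 overlapping 4-gram windows for "some table window bird":
  (none found)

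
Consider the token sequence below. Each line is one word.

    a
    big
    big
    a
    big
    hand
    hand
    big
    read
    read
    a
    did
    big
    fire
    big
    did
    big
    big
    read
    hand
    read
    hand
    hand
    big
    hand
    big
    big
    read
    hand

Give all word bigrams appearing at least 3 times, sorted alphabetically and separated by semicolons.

Bigram counts meeting the condition (at least 3 times):
  big big: 3
  big read: 3
  hand big: 3
  read hand: 3

big big; big read; hand big; read hand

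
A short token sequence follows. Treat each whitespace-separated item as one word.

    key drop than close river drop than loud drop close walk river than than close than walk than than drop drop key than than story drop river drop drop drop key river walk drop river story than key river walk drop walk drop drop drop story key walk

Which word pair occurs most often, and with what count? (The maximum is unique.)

"drop drop", 5 times

Bigram frequencies (highest first):
  drop drop: 5
  than than: 3
  walk drop: 3
  drop than: 2
  than close: 2
  river drop: 2
  … (26 more, each ≤ 2)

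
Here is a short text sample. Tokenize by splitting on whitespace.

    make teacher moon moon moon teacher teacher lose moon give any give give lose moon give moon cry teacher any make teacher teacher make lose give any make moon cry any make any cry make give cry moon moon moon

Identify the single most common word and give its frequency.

"moon", 10 times

Unigram frequencies (highest first):
  moon: 10
  make: 6
  teacher: 6
  give: 6
  any: 5
  cry: 4
  … (1 more, each ≤ 3)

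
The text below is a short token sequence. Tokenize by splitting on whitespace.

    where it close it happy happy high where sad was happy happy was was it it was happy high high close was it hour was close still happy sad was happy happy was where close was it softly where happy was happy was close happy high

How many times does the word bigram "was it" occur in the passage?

Scanning the 45 overlapping bigram windows for "was it":
  position 14–15: was it
  position 22–23: was it
  position 36–37: was it

3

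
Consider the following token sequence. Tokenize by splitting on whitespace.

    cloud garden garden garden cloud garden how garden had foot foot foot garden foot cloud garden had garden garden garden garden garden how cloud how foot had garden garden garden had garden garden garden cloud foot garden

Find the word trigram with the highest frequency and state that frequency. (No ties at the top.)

Trigram frequencies (highest first):
  garden garden garden: 6
  had garden garden: 3
  garden garden cloud: 2
  garden had garden: 2
  cloud garden garden: 1
  garden cloud garden: 1
  … (20 more, each ≤ 1)

"garden garden garden", 6 times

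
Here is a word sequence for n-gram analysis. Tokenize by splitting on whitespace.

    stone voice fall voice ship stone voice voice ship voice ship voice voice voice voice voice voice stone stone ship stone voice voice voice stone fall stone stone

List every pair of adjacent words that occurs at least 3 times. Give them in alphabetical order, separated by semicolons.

stone voice; voice ship; voice voice

Bigram counts meeting the condition (at least 3 times):
  stone voice: 3
  voice ship: 3
  voice voice: 8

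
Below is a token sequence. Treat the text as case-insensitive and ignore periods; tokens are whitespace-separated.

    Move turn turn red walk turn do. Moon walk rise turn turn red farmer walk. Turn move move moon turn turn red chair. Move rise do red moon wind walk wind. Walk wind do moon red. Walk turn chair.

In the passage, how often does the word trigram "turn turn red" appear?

Scanning the 37 overlapping trigram windows for "turn turn red":
  position 2–4: turn turn red
  position 11–13: turn turn red
  position 20–22: turn turn red

3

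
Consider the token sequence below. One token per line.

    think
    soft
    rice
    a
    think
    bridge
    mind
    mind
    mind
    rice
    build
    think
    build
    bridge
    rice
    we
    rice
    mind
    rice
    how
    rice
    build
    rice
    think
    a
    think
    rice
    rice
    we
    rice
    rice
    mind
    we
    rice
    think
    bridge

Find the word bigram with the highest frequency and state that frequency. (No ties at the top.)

"we rice", 3 times

Bigram frequencies (highest first):
  we rice: 3
  a think: 2
  think bridge: 2
  mind mind: 2
  mind rice: 2
  rice build: 2
  … (18 more, each ≤ 2)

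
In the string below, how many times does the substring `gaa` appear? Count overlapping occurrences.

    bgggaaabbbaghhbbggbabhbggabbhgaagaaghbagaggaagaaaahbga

Sliding a length-3 window over the 54 characters (52 positions):
  position 4–6: gaa
  position 30–32: gaa
  position 33–35: gaa
  position 43–45: gaa
  position 46–48: gaa

5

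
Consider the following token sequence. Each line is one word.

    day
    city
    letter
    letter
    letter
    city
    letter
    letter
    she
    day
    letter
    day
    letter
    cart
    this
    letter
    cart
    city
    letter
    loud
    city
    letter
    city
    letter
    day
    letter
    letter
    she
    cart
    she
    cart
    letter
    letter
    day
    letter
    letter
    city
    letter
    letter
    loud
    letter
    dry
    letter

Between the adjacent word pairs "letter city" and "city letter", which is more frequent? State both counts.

"city letter" (6 vs 3)

"letter city": 3 occurrences
"city letter": 6 occurrences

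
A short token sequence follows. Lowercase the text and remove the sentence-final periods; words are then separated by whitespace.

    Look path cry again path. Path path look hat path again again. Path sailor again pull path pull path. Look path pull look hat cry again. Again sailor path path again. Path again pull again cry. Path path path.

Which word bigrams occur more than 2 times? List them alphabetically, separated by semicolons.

again path; path again; path path

Bigram counts meeting the condition (more than 2 times):
  again path: 3
  path again: 3
  path path: 5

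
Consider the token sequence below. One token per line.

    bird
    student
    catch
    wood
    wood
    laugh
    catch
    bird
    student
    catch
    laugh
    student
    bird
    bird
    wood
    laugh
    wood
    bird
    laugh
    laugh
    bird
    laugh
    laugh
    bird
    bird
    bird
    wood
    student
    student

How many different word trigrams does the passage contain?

23

29 tokens → 27 trigram windows in total.
Repeated trigrams (each contributes count−1 duplicates):
  bird bird wood: 2
  bird laugh laugh: 2
  bird student catch: 2
  laugh laugh bird: 2
4 duplicate windows → 27 − 4 = 23 distinct.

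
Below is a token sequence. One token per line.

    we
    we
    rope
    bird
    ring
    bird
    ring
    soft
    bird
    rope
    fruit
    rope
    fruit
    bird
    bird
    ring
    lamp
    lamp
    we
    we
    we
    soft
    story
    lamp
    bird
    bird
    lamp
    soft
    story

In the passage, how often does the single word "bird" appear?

7

Scanning the 29 tokens for "bird":
  position 4: bird
  position 6: bird
  position 9: bird
  position 14: bird
  position 15: bird
  position 25: bird
  position 26: bird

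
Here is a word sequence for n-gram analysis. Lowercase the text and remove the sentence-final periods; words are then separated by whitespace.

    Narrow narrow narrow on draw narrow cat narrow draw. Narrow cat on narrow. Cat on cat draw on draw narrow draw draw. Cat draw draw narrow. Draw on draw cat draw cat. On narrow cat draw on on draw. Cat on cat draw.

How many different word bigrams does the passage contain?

43 tokens → 42 bigram windows in total.
Repeated bigrams (each contributes count−1 duplicates):
  cat draw: 5
  cat on: 4
  draw cat: 4
  draw narrow: 4
  narrow cat: 4
  on draw: 4
  draw on: 3
  narrow draw: 3
  … (4 more repeated)
27 duplicate windows → 42 − 27 = 15 distinct.

15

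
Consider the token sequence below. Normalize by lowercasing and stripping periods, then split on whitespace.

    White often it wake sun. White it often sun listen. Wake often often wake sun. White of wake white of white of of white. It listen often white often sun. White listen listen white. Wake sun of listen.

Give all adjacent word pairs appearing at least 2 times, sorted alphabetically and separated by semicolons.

Bigram counts meeting the condition (at least 2 times):
  of white: 2
  often sun: 2
  sun white: 3
  wake sun: 3
  white it: 2
  white of: 3
  white often: 2

of white; often sun; sun white; wake sun; white it; white of; white often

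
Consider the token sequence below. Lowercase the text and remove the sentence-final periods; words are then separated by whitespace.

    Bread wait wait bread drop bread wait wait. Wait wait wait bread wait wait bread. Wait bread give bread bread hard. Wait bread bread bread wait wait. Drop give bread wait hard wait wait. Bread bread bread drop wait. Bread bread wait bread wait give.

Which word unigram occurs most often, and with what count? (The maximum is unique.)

"wait", 19 times

Unigram frequencies (highest first):
  wait: 19
  bread: 18
  drop: 3
  give: 3
  hard: 2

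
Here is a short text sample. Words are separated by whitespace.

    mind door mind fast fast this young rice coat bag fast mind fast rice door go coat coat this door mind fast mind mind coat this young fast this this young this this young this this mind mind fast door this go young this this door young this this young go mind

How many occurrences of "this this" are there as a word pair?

5

Scanning the 51 overlapping bigram windows for "this this":
  position 29–30: this this
  position 32–33: this this
  position 35–36: this this
  position 44–45: this this
  position 48–49: this this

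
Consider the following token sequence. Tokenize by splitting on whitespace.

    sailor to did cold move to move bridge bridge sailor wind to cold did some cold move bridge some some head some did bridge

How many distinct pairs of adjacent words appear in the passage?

21

24 tokens → 23 bigram windows in total.
Repeated bigrams (each contributes count−1 duplicates):
  cold move: 2
  move bridge: 2
2 duplicate windows → 23 − 2 = 21 distinct.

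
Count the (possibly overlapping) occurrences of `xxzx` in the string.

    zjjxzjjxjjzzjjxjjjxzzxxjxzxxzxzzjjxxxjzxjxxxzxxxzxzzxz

Sliding a length-4 window over the 54 characters (51 positions):
  position 27–30: xxzx
  position 43–46: xxzx
  position 47–50: xxzx

3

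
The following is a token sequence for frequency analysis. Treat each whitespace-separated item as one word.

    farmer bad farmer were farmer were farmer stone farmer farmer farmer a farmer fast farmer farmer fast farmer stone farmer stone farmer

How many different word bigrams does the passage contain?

22 tokens → 21 bigram windows in total.
Repeated bigrams (each contributes count−1 duplicates):
  farmer farmer: 3
  farmer stone: 3
  stone farmer: 3
  farmer fast: 2
  farmer were: 2
  fast farmer: 2
  were farmer: 2
10 duplicate windows → 21 − 10 = 11 distinct.

11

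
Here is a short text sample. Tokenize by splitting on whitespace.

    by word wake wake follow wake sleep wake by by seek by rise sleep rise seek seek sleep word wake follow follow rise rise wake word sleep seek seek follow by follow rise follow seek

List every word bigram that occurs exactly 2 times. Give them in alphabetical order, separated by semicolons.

Bigram counts meeting the condition (exactly 2 times):
  follow rise: 2
  seek seek: 2
  wake follow: 2
  word wake: 2

follow rise; seek seek; wake follow; word wake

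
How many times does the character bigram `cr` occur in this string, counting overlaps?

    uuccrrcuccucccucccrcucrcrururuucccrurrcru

6

Sliding a length-2 window over the 41 characters (40 positions):
  position 4–5: cr
  position 18–19: cr
  position 22–23: cr
  position 24–25: cr
  position 34–35: cr
  position 39–40: cr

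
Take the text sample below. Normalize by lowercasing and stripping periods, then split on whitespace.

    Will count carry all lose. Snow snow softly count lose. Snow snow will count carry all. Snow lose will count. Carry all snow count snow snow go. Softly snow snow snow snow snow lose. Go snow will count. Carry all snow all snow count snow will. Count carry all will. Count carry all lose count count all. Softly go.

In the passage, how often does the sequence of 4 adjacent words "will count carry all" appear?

6

Scanning the 56 overlapping 4-gram windows for "will count carry all":
  position 1–4: will count carry all
  position 13–16: will count carry all
  position 19–22: will count carry all
  position 37–40: will count carry all
  position 46–49: will count carry all
  position 50–53: will count carry all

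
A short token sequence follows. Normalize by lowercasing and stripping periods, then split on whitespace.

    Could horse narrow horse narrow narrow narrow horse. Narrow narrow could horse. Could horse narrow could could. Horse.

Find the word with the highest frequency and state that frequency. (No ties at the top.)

Unigram frequencies (highest first):
  narrow: 7
  horse: 6
  could: 5

"narrow", 7 times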